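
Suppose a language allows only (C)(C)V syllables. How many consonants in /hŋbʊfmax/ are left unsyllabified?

The consonants /h/, /x/ cannot be parsed into a legal (C)(C)V syllable (no codas are permitted; onsets may contain at most 2 consonants).

2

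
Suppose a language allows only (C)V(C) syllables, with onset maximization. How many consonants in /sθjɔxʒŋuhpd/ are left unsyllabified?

5

The consonants /s/, /θ/, /ʒ/, /p/, /d/ cannot be parsed into a legal (C)V(C) syllable (at most one coda consonant is licensed; onsets are limited to one consonant).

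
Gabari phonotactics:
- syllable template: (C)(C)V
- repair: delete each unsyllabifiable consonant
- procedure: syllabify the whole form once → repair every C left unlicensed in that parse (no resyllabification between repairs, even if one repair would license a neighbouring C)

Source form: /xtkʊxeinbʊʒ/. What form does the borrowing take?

tkʊxeinbʊ

Under (C)(C)V, the unsyllabifiable consonants are /x/, /ʒ/ (no codas are permitted; onsets may contain at most 2 consonants).
Deletion applies to /x/, /ʒ/.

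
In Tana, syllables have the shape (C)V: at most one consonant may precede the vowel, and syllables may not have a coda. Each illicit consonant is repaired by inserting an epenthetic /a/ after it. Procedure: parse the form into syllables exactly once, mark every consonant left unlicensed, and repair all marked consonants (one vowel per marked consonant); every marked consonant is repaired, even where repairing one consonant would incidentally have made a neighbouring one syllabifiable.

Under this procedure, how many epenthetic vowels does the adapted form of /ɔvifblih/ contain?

3

The unsyllabifiable consonants are /f/, /b/, /h/; each receives one epenthetic vowel.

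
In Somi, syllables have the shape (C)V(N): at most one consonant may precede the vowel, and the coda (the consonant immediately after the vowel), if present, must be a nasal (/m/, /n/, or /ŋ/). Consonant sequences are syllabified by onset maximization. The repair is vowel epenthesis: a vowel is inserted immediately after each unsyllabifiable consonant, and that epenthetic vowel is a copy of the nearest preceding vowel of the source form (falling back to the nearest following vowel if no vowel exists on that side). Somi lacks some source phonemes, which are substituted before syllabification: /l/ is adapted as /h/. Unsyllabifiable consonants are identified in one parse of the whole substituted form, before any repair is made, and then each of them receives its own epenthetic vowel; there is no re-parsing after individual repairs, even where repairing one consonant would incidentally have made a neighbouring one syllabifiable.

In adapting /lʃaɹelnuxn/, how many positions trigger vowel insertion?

After substitution the input is /hʃaɹehnuxn/.
The unsyllabifiable consonants are /h/, /h/, /x/, /n/; each receives one epenthetic vowel.

4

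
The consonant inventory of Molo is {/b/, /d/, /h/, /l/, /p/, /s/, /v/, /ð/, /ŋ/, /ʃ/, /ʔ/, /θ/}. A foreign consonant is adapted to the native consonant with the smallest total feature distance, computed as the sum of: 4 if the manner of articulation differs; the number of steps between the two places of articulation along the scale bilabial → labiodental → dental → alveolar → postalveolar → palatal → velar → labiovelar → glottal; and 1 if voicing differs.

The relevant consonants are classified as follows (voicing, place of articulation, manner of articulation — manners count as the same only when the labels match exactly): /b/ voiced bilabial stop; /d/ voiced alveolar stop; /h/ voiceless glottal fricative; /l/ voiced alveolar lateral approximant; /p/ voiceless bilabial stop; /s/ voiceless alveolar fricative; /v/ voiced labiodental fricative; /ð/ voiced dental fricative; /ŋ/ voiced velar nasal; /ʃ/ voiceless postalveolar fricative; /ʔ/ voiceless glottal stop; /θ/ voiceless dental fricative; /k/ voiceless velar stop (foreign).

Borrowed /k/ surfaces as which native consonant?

ʔ

/ʔ/ is closest: same manner (stop), place distance 2 (velar→glottal), same voicing; total 2. Next closest is /d/ at distance 4.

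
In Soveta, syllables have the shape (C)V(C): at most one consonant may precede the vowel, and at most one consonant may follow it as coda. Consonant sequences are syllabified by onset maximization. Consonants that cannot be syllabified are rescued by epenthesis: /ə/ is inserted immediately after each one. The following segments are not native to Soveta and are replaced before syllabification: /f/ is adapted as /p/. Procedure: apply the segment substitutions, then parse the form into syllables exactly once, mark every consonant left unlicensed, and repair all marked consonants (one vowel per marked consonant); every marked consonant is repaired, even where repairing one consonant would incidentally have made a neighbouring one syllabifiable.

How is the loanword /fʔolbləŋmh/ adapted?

Substitution: /f/ → /p/, giving /pʔolbləŋmh/.
The consonants /p/, /b/, /m/, /h/ cannot be parsed into a legal (C)V(C) syllable (at most one coda consonant is licensed; onsets are limited to one consonant).
Each unlicensed consonant becomes the onset of a new syllable: /p/ → /pə/, /b/ → /bə/, /m/ → /mə/, /h/ → /hə/.

pəʔolbələŋməhə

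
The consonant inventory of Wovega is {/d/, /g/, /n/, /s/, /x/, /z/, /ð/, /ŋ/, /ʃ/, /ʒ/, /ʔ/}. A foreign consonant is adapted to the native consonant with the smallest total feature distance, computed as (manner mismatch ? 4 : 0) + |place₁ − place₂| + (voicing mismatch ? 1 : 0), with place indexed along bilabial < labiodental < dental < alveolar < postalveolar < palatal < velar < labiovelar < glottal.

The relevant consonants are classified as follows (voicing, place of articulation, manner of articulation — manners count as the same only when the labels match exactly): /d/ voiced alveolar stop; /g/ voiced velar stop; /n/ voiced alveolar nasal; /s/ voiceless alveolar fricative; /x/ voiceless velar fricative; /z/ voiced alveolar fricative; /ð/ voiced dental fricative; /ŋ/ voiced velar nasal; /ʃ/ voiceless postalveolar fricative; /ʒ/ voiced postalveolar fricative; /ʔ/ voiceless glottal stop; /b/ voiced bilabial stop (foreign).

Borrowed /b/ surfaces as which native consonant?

d

/d/ is closest: same manner (stop), place distance 3 (bilabial→alveolar), same voicing; total 3. Next closest is /g/ at distance 6.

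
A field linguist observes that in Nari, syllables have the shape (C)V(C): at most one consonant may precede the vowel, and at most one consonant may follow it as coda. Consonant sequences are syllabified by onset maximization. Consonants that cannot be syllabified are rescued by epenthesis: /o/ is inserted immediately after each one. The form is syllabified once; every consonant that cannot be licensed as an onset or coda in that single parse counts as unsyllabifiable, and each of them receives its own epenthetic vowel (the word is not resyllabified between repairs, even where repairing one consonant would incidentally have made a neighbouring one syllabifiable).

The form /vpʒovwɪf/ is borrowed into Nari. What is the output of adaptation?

vopoʒovwɪf

Under (C)V(C), the unsyllabifiable consonants are /v/, /p/ (at most one coda consonant is licensed; onsets are limited to one consonant).
Inserting the epenthetic vowel yields /v/ → /vo/, /p/ → /po/.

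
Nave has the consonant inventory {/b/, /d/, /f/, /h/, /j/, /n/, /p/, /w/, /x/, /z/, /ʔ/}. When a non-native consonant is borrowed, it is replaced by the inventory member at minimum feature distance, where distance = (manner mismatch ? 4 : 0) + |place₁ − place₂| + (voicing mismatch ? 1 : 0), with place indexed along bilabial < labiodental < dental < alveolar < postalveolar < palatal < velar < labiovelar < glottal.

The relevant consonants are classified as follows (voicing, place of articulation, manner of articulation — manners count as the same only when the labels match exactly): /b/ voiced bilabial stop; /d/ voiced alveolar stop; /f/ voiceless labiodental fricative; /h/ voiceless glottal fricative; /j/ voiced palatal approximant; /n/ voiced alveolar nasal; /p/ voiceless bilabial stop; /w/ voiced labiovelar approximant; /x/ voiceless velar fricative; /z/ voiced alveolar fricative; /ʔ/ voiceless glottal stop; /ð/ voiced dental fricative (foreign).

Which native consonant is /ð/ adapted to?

z

/z/ is closest: same manner (fricative), place distance 1 (dental→alveolar), same voicing; total 1. Next closest is /f/ at distance 2.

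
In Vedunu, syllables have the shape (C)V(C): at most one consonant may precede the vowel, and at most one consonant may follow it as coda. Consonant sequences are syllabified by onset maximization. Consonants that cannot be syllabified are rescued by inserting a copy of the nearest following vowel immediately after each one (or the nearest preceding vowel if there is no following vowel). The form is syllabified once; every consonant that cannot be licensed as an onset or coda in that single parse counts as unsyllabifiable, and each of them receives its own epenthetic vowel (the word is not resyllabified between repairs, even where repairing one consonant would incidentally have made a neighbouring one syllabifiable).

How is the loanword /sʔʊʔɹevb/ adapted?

The consonants /s/, /b/ cannot be parsed into a legal (C)V(C) syllable (at most one coda consonant is licensed; onsets are limited to one consonant).
Inserting the epenthetic vowel yields /s/ → /sʊ/, /b/ → /be/.

sʊʔʊʔɹevbe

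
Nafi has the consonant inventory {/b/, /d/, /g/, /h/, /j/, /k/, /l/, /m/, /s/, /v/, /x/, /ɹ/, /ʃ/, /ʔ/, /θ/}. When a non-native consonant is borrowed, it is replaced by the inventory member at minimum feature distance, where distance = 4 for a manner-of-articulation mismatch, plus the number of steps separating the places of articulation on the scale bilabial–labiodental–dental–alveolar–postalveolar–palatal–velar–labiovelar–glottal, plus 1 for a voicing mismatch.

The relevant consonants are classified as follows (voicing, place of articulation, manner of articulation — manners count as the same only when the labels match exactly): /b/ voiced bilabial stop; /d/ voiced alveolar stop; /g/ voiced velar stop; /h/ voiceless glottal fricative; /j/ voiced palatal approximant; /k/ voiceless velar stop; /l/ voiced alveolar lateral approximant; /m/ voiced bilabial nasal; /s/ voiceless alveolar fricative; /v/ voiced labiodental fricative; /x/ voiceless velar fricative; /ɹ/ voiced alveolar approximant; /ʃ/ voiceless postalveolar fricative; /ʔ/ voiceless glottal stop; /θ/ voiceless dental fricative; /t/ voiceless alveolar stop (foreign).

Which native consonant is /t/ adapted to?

d

/d/ is closest: same manner (stop), place distance 0 (alveolar→alveolar), voicing differs (+1); total 1. Next closest is /k/ at distance 3.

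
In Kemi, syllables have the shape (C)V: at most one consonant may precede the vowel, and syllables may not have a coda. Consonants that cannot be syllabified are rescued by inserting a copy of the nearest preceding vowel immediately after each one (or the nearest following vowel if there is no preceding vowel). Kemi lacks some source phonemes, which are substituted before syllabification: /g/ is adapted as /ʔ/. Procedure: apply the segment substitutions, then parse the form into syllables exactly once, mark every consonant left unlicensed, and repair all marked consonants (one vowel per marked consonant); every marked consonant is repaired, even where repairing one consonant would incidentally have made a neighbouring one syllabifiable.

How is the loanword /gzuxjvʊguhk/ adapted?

Substitution: /g/ → /ʔ/, giving /ʔzuxjvʊʔuhk/.
Under (C)V, the unsyllabifiable consonants are /ʔ/, /x/, /j/, /h/, /k/ (no codas are permitted; onsets are limited to one consonant).
Each unlicensed consonant becomes the onset of a new syllable: /ʔ/ → /ʔu/, /x/ → /xu/, /j/ → /ju/, /h/ → /hu/, /k/ → /ku/.

ʔuzuxujuvʊʔuhuku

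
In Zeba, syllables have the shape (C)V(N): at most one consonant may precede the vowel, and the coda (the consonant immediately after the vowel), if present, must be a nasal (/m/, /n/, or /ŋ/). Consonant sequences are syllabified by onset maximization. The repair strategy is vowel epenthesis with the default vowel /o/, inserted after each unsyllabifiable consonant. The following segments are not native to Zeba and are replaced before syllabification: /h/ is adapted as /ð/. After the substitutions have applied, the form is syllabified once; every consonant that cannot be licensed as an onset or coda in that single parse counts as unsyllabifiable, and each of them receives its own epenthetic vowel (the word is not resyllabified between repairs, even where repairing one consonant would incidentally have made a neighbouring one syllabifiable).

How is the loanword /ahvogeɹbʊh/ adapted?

aðovogeɹobʊðo

Substitution: /h/ → /ð/, giving /aðvogeɹbʊð/.
Under (C)V(N), the unsyllabifiable consonants are /ð/, /ɹ/, /ð/ (only a nasal (/m/, /n/, or /ŋ/) is licensed in coda position; onsets are limited to one consonant).
Epenthesis after each stranded consonant: /ð/ → /ðo/, /ɹ/ → /ɹo/, /ð/ → /ðo/.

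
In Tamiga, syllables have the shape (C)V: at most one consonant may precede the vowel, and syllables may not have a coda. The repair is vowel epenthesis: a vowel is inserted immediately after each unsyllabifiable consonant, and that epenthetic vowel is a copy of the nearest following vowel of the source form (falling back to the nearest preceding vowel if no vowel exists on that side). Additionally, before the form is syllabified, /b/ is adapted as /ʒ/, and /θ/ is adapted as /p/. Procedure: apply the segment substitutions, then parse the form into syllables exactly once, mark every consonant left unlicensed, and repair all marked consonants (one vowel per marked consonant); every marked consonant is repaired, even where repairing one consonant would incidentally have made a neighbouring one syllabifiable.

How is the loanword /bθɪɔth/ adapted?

Substitution: /b/ → /ʒ/, /θ/ → /p/, giving /ʒpɪɔth/.
Under (C)V, the unsyllabifiable consonants are /ʒ/, /t/, /h/ (no codas are permitted; onsets are limited to one consonant).
Inserting the epenthetic vowel yields /ʒ/ → /ʒɪ/, /t/ → /tɔ/, /h/ → /hɔ/.

ʒɪpɪɔtɔhɔ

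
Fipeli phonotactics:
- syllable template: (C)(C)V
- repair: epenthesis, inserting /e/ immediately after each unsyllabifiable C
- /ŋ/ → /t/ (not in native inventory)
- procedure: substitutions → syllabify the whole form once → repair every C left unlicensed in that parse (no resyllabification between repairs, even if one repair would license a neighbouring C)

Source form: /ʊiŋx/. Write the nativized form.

Substitution: /ŋ/ → /t/, giving /ʊitx/.
Under (C)(C)V, the unsyllabifiable consonants are /t/, /x/ (no codas are permitted; onsets may contain at most 2 consonants).
Epenthesis after each stranded consonant: /t/ → /te/, /x/ → /xe/.

ʊitexe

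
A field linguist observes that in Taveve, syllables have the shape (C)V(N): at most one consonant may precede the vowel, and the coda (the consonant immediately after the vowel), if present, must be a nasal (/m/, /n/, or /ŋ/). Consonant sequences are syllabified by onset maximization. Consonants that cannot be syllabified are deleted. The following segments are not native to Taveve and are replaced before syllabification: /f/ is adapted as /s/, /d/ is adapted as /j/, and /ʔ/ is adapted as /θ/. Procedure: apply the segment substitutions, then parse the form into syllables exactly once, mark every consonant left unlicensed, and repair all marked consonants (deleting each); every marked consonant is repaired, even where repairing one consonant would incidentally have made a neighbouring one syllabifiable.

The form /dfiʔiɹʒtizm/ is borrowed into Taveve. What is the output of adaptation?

Substitution: /d/ → /j/, /f/ → /s/, /ʔ/ → /θ/, giving /jsiθiɹʒtizm/.
The consonants /j/, /ɹ/, /ʒ/, /z/, /m/ cannot be parsed into a legal (C)V(N) syllable (only a nasal (/m/, /n/, or /ŋ/) is licensed in coda position; onsets are limited to one consonant).
Each unlicensed consonant is deleted: /j/, /ɹ/, /ʒ/, /z/, /m/.

siθiti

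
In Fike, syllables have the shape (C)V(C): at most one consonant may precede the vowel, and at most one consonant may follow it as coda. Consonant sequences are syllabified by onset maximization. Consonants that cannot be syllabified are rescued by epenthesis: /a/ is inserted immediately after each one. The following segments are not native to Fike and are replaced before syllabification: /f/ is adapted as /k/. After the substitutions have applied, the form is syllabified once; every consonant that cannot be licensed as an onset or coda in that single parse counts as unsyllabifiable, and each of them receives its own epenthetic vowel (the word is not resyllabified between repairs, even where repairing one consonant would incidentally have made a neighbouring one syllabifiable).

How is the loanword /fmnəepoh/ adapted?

kamanəepoh

Substitution: /f/ → /k/, giving /kmnəepoh/.
The consonants /k/, /m/ cannot be parsed into a legal (C)V(C) syllable (at most one coda consonant is licensed; onsets are limited to one consonant).
Each unlicensed consonant becomes the onset of a new syllable: /k/ → /ka/, /m/ → /ma/.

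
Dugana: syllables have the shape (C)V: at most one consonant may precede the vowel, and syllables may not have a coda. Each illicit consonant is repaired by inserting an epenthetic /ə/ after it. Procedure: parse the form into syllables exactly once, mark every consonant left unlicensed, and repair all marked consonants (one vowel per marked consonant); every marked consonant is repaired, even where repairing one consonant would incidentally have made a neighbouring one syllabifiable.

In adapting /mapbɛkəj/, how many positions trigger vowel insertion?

The unsyllabifiable consonants are /p/, /j/; each receives one epenthetic vowel.

2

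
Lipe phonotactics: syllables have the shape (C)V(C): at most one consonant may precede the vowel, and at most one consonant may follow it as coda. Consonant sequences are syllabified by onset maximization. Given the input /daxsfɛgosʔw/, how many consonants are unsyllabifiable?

The consonants /s/, /ʔ/, /w/ cannot be parsed into a legal (C)V(C) syllable (at most one coda consonant is licensed; onsets are limited to one consonant).

3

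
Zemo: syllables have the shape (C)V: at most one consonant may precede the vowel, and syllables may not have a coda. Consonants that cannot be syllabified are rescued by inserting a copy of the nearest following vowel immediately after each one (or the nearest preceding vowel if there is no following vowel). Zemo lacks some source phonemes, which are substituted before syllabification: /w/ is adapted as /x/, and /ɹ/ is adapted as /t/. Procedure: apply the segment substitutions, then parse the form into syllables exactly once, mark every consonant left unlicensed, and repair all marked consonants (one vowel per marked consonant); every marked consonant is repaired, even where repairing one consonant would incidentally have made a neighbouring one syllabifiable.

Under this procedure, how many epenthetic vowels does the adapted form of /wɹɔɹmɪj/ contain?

3

After substitution the input is /xtɔtmɪj/.
The unsyllabifiable consonants are /x/, /t/, /j/; each receives one epenthetic vowel.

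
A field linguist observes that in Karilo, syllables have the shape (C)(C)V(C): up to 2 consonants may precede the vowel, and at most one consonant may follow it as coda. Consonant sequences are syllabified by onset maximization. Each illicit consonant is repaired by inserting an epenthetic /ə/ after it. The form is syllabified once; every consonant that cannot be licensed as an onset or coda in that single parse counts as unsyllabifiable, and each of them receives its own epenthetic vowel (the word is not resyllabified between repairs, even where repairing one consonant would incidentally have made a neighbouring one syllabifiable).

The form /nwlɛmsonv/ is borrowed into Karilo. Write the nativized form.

nəwlɛmsonvə

The consonants /n/, /v/ cannot be parsed into a legal (C)(C)V(C) syllable (at most one coda consonant is licensed; onsets may contain at most 2 consonants).
Each unlicensed consonant becomes the onset of a new syllable: /n/ → /nə/, /v/ → /və/.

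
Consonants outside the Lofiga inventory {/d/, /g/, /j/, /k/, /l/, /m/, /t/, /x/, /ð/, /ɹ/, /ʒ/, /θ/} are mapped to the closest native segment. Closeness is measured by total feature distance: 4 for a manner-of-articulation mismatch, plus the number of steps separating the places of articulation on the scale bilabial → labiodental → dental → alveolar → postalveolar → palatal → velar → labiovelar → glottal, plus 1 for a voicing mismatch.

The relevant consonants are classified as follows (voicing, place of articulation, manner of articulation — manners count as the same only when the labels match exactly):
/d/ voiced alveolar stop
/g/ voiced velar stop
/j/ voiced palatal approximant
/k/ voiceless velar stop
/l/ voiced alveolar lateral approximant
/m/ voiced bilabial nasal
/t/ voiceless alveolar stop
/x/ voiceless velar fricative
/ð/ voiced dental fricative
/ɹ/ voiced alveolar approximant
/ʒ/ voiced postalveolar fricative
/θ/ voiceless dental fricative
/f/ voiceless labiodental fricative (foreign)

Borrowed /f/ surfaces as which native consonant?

/θ/ is closest: same manner (fricative), place distance 1 (labiodental→dental), same voicing; total 1. Next closest is /ð/ at distance 2.

θ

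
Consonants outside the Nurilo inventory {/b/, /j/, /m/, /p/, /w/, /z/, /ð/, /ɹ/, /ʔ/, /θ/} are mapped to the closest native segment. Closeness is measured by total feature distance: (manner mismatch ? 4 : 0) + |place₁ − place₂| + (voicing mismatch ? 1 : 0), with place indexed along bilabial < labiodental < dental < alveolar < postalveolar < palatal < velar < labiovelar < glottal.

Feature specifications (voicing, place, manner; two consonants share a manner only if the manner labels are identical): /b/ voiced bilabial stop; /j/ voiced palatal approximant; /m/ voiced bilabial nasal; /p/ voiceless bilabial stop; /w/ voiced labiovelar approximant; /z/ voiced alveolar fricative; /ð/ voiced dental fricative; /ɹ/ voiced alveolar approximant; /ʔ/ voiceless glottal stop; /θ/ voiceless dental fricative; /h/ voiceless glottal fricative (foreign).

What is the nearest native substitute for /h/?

ʔ

/ʔ/ is closest: manner differs (fricative→stop, +4), place distance 0 (glottal→glottal), same voicing; total 4. Next closest is /w/ at distance 6.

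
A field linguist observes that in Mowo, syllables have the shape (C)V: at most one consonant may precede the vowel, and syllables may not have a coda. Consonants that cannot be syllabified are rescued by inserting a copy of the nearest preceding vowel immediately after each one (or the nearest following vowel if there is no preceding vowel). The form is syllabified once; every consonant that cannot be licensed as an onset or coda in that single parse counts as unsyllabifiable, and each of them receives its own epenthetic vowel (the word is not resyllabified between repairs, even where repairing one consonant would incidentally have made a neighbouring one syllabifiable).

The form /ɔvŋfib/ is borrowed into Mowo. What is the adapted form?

ɔvɔŋɔfibi

Under (C)V, the unsyllabifiable consonants are /v/, /ŋ/, /b/ (no codas are permitted; onsets are limited to one consonant).
Each unlicensed consonant becomes the onset of a new syllable: /v/ → /vɔ/, /ŋ/ → /ŋɔ/, /b/ → /bi/.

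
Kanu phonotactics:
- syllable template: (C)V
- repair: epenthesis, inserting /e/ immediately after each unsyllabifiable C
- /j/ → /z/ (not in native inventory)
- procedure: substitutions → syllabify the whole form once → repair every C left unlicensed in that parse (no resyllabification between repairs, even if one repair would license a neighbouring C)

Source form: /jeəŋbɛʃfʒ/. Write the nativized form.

Substitution: /j/ → /z/, giving /zeəŋbɛʃfʒ/.
The consonants /ŋ/, /ʃ/, /f/, /ʒ/ cannot be parsed into a legal (C)V syllable (no codas are permitted; onsets are limited to one consonant).
Inserting the epenthetic vowel yields /ŋ/ → /ŋe/, /ʃ/ → /ʃe/, /f/ → /fe/, /ʒ/ → /ʒe/.

zeəŋebɛʃefeʒe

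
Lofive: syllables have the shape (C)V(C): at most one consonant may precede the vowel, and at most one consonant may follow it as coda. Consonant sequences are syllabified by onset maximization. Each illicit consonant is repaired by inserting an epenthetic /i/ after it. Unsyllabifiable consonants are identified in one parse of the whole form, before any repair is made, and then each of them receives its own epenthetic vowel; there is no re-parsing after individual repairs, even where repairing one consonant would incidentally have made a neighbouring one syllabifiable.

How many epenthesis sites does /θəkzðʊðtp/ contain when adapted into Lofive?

The unsyllabifiable consonants are /z/, /t/, /p/; each receives one epenthetic vowel.

3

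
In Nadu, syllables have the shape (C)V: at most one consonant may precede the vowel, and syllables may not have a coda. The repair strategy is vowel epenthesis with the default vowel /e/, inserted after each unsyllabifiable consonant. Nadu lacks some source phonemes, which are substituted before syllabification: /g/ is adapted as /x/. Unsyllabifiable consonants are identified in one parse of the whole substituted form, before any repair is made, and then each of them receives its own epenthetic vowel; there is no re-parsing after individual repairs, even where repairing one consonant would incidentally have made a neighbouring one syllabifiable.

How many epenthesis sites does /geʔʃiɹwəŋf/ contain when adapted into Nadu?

After substitution the input is /xeʔʃiɹwəŋf/.
The unsyllabifiable consonants are /ʔ/, /ɹ/, /ŋ/, /f/; each receives one epenthetic vowel.

4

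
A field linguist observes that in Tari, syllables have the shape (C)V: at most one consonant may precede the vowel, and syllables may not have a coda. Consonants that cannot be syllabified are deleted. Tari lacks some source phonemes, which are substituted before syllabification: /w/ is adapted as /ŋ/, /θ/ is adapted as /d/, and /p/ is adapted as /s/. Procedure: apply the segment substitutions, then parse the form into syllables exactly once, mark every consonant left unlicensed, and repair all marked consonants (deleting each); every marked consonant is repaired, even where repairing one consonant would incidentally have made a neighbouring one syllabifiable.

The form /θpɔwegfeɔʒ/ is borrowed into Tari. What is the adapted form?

sɔŋefeɔ

Substitution: /θ/ → /d/, /p/ → /s/, /w/ → /ŋ/, giving /dsɔŋegfeɔʒ/.
The consonants /d/, /g/, /ʒ/ cannot be parsed into a legal (C)V syllable (no codas are permitted; onsets are limited to one consonant).
Each unlicensed consonant is deleted: /d/, /g/, /ʒ/.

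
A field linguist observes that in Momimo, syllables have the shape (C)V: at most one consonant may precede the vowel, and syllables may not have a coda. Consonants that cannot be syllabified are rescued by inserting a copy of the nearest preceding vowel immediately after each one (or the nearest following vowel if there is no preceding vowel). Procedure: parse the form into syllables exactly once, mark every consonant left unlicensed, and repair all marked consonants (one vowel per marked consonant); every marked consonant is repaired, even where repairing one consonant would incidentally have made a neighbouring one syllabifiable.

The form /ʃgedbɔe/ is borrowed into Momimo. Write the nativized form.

Syllabifying with onset maximization leaves /ʃ/, /d/ stranded (no codas are permitted; onsets are limited to one consonant).
Each unlicensed consonant becomes the onset of a new syllable: /ʃ/ → /ʃe/, /d/ → /de/.

ʃegedebɔe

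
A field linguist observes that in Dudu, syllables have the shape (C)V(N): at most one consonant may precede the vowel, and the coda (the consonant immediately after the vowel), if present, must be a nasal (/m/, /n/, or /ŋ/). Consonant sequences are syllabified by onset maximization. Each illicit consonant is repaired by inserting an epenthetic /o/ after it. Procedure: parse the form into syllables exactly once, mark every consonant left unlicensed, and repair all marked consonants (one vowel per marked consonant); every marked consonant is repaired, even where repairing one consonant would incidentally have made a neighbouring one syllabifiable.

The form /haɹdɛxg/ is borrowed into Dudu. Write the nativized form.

Syllabifying with onset maximization leaves /ɹ/, /x/, /g/ stranded (only a nasal (/m/, /n/, or /ŋ/) is licensed in coda position; onsets are limited to one consonant).
Epenthesis after each stranded consonant: /ɹ/ → /ɹo/, /x/ → /xo/, /g/ → /go/.

haɹodɛxogo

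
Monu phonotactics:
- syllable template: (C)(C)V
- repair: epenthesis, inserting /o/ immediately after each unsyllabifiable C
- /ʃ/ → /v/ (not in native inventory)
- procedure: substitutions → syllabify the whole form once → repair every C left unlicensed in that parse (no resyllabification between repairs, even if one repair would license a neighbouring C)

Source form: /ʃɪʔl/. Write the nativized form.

vɪʔolo

Substitution: /ʃ/ → /v/, giving /vɪʔl/.
Under (C)(C)V, the unsyllabifiable consonants are /ʔ/, /l/ (no codas are permitted; onsets may contain at most 2 consonants).
Epenthesis after each stranded consonant: /ʔ/ → /ʔo/, /l/ → /lo/.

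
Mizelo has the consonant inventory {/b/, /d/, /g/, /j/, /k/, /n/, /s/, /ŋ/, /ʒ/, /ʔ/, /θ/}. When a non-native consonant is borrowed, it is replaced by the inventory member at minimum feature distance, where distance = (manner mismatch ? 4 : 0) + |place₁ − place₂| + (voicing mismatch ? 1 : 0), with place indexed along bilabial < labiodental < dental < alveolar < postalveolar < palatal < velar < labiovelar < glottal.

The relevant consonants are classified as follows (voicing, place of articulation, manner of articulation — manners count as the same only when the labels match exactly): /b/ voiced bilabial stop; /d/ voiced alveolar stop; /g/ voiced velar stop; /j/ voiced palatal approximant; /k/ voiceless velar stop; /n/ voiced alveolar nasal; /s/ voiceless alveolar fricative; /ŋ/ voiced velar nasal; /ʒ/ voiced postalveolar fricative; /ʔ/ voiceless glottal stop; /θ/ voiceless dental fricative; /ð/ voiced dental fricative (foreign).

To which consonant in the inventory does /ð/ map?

/θ/ is closest: same manner (fricative), place distance 0 (dental→dental), voicing differs (+1); total 1. Next closest is /s/ at distance 2.

θ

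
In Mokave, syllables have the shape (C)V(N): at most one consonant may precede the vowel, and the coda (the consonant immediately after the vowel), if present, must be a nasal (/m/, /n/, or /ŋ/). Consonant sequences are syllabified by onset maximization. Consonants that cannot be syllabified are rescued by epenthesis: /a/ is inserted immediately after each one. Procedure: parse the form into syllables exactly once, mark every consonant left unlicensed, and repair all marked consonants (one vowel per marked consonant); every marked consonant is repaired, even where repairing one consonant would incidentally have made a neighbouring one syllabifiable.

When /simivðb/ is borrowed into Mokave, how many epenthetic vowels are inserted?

3

The unsyllabifiable consonants are /v/, /ð/, /b/; each receives one epenthetic vowel.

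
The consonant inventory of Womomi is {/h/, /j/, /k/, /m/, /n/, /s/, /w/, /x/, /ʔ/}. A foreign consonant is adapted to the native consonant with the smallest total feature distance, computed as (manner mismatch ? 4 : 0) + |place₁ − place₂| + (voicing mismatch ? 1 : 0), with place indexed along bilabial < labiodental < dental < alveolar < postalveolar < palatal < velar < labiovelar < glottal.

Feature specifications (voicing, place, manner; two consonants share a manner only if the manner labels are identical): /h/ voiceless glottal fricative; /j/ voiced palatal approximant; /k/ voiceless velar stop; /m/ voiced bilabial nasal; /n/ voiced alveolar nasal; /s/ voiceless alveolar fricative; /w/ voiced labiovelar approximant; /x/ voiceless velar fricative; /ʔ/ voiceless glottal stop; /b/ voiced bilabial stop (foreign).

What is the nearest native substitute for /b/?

m

/m/ is closest: manner differs (stop→nasal, +4), place distance 0 (bilabial→bilabial), same voicing; total 4. Next closest is /k/ at distance 7.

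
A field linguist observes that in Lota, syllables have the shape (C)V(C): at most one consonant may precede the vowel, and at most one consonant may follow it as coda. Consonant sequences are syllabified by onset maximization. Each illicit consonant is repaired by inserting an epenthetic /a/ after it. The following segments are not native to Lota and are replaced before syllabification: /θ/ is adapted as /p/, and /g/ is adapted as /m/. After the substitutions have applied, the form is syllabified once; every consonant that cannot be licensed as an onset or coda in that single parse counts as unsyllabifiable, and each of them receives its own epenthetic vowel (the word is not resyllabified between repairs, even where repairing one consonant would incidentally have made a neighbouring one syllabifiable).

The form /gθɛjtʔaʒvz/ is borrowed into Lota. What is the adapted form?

Substitution: /g/ → /m/, /θ/ → /p/, giving /mpɛjtʔaʒvz/.
Syllabifying with onset maximization leaves /m/, /t/, /v/, /z/ stranded (at most one coda consonant is licensed; onsets are limited to one consonant).
Epenthesis after each stranded consonant: /m/ → /ma/, /t/ → /ta/, /v/ → /va/, /z/ → /za/.

mapɛjtaʔaʒvaza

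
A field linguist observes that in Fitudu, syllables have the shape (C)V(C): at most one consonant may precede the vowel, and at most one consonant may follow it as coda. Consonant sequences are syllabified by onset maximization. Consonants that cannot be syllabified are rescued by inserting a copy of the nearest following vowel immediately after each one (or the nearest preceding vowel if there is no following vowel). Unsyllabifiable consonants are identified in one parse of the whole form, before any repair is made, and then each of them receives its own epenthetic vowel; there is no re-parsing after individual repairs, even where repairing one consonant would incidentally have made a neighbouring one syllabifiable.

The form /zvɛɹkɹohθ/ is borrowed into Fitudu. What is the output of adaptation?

The consonants /z/, /k/, /θ/ cannot be parsed into a legal (C)V(C) syllable (at most one coda consonant is licensed; onsets are limited to one consonant).
Each unlicensed consonant becomes the onset of a new syllable: /z/ → /zɛ/, /k/ → /ko/, /θ/ → /θo/.

zɛvɛɹkoɹohθo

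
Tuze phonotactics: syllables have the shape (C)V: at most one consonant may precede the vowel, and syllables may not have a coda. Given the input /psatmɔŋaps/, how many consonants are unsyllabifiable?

4

Under (C)V, the unsyllabifiable consonants are /p/, /t/, /p/, /s/ (no codas are permitted; onsets are limited to one consonant).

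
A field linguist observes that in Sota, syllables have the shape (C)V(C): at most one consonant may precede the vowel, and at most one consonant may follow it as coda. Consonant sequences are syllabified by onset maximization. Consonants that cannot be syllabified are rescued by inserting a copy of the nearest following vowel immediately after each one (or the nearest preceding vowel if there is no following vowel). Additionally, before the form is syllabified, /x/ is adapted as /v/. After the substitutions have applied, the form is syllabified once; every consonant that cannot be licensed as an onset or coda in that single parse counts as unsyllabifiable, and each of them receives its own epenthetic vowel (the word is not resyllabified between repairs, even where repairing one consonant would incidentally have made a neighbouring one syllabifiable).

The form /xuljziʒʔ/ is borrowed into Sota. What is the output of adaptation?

vuljiziʒʔi

Substitution: /x/ → /v/, giving /vuljziʒʔ/.
The consonants /j/, /ʔ/ cannot be parsed into a legal (C)V(C) syllable (at most one coda consonant is licensed; onsets are limited to one consonant).
Each unlicensed consonant becomes the onset of a new syllable: /j/ → /ji/, /ʔ/ → /ʔi/.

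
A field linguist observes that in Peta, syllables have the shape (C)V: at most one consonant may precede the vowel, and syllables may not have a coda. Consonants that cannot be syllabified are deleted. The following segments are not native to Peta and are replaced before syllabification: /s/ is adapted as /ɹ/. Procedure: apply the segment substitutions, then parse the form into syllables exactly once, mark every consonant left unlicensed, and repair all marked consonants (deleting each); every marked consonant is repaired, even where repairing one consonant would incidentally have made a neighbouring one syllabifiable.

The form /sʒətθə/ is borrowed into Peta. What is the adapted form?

Substitution: /s/ → /ɹ/, giving /ɹʒətθə/.
Under (C)V, the unsyllabifiable consonants are /ɹ/, /t/ (no codas are permitted; onsets are limited to one consonant).
Deletion applies to /ɹ/, /t/.

ʒəθə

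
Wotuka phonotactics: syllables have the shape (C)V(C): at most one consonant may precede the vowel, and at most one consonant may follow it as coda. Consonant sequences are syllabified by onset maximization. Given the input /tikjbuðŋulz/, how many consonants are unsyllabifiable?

Syllabifying with onset maximization leaves /j/, /z/ stranded (at most one coda consonant is licensed; onsets are limited to one consonant).

2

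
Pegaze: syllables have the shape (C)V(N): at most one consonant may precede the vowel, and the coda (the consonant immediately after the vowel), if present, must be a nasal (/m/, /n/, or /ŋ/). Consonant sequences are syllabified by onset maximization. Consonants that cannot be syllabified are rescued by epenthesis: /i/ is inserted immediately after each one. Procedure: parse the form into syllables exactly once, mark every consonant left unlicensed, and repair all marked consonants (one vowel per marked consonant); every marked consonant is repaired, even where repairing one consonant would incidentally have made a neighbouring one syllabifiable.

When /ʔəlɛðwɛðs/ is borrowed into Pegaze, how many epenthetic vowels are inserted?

The unsyllabifiable consonants are /ð/, /ð/, /s/; each receives one epenthetic vowel.

3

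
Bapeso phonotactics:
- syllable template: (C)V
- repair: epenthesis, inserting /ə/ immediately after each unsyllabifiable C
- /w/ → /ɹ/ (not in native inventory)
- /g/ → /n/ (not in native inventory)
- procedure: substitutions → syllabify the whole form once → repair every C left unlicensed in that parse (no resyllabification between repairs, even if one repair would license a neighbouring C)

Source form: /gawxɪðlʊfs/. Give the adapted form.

Substitution: /g/ → /n/, /w/ → /ɹ/, giving /naɹxɪðlʊfs/.
Syllabifying with onset maximization leaves /ɹ/, /ð/, /f/, /s/ stranded (no codas are permitted; onsets are limited to one consonant).
Epenthesis after each stranded consonant: /ɹ/ → /ɹə/, /ð/ → /ðə/, /f/ → /fə/, /s/ → /sə/.

naɹəxɪðəlʊfəsə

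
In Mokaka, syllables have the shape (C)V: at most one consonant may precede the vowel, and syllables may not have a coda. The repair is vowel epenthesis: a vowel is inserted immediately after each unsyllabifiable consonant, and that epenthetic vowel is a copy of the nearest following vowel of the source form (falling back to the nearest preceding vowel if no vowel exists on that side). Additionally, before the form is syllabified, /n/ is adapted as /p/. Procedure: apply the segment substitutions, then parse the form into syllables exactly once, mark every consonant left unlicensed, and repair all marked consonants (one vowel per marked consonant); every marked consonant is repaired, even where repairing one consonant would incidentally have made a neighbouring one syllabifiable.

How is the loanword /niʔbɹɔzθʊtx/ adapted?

piʔɔbɔɹɔzʊθʊtʊxʊ

Substitution: /n/ → /p/, giving /piʔbɹɔzθʊtx/.
Syllabifying with onset maximization leaves /ʔ/, /b/, /z/, /t/, /x/ stranded (no codas are permitted; onsets are limited to one consonant).
Each unlicensed consonant becomes the onset of a new syllable: /ʔ/ → /ʔɔ/, /b/ → /bɔ/, /z/ → /zʊ/, /t/ → /tʊ/, /x/ → /xʊ/.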